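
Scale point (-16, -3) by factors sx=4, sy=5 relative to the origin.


Scaling: (x*sx, y*sy) = (-16*4, -3*5) = (-64, -15)

(-64, -15)


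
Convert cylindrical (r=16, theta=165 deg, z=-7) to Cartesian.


x = 16 * cos(165) = -15.4548
y = 16 * sin(165) = 4.1411
z = -7

(-15.4548, 4.1411, -7)


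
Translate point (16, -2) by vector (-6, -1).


Translation: (x+dx, y+dy) = (16+-6, -2+-1) = (10, -3)

(10, -3)


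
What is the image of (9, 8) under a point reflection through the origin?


Reflection through origin: (x, y) -> (-x, -y)
(9, 8) -> (-9, -8)

(-9, -8)


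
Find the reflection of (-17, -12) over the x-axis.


Reflection across x-axis: (x, y) -> (x, -y)
(-17, -12) -> (-17, 12)

(-17, 12)


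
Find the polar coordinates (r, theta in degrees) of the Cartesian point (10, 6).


r = sqrt(10^2 + 6^2) = 11.6619
theta = atan2(6, 10) = 30.9638 degrees

r = 11.6619, theta = 30.9638 degrees


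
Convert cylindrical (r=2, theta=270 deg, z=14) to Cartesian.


x = 2 * cos(270) = 0
y = 2 * sin(270) = -2
z = 14

(0, -2, 14)


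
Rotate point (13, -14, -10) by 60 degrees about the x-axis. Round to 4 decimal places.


x' = 13
y' = -14*cos(60) - -10*sin(60) = 1.6603
z' = -14*sin(60) + -10*cos(60) = -17.1244

(13, 1.6603, -17.1244)


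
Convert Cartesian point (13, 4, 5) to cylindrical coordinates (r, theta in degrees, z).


r = sqrt(13^2 + 4^2) = 13.6015
theta = atan2(4, 13) = 17.1027 deg
z = 5

r = 13.6015, theta = 17.1027 deg, z = 5


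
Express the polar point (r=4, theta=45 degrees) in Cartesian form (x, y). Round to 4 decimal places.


x = 4 * cos(45) = 2.8284
y = 4 * sin(45) = 2.8284

(2.8284, 2.8284)


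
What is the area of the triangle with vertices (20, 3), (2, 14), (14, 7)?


Area = |x1(y2-y3) + x2(y3-y1) + x3(y1-y2)| / 2
= |20*(14-7) + 2*(7-3) + 14*(3-14)| / 2
= 3

3


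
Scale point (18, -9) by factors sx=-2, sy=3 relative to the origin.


Scaling: (x*sx, y*sy) = (18*-2, -9*3) = (-36, -27)

(-36, -27)


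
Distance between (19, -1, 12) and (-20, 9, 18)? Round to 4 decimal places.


d = sqrt((-20-19)^2 + (9--1)^2 + (18-12)^2) = 40.7063

40.7063


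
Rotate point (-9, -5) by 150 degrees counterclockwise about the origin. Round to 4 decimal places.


x' = -9*cos(150) - -5*sin(150) = 10.2942
y' = -9*sin(150) + -5*cos(150) = -0.1699

(10.2942, -0.1699)


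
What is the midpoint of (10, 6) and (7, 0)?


Midpoint = ((10+7)/2, (6+0)/2) = (8.5, 3)

(8.5, 3)


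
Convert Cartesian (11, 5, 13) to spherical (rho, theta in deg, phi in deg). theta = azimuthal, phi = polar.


rho = sqrt(11^2 + 5^2 + 13^2) = 17.7482
theta = atan2(5, 11) = 24.444 deg
phi = acos(13/17.7482) = 42.9064 deg

rho = 17.7482, theta = 24.444 deg, phi = 42.9064 deg


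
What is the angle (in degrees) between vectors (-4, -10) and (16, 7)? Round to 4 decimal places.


dot = -4*16 + -10*7 = -134
|u| = 10.7703, |v| = 17.4642
cos(angle) = -0.7124
angle = 135.4308 degrees

135.4308 degrees


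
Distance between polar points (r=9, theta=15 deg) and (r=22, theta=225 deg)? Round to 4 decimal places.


d = sqrt(r1^2 + r2^2 - 2*r1*r2*cos(t2-t1))
d = sqrt(9^2 + 22^2 - 2*9*22*cos(225-15)) = 30.1321

30.1321


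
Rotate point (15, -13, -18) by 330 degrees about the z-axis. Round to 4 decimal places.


x' = 15*cos(330) - -13*sin(330) = 6.4904
y' = 15*sin(330) + -13*cos(330) = -18.7583
z' = -18

(6.4904, -18.7583, -18)


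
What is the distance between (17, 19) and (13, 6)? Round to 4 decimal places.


d = sqrt((13-17)^2 + (6-19)^2) = 13.6015

13.6015


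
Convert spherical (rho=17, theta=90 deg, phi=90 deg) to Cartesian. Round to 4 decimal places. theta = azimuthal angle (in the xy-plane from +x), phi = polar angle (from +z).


x = 17 * sin(90) * cos(90) = 0
y = 17 * sin(90) * sin(90) = 17
z = 17 * cos(90) = 0

(0, 17, 0)


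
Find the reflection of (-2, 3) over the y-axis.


Reflection across y-axis: (x, y) -> (-x, y)
(-2, 3) -> (2, 3)

(2, 3)


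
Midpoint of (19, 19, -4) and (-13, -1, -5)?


Midpoint = ((19+-13)/2, (19+-1)/2, (-4+-5)/2) = (3, 9, -4.5)

(3, 9, -4.5)


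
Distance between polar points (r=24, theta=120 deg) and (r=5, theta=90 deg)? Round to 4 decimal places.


d = sqrt(r1^2 + r2^2 - 2*r1*r2*cos(t2-t1))
d = sqrt(24^2 + 5^2 - 2*24*5*cos(90-120)) = 19.8281

19.8281


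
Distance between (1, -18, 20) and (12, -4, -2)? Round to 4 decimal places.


d = sqrt((12-1)^2 + (-4--18)^2 + (-2-20)^2) = 28.3019

28.3019


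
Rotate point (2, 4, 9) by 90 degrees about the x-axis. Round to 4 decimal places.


x' = 2
y' = 4*cos(90) - 9*sin(90) = -9
z' = 4*sin(90) + 9*cos(90) = 4

(2, -9, 4)


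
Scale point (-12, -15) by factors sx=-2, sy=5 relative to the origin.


Scaling: (x*sx, y*sy) = (-12*-2, -15*5) = (24, -75)

(24, -75)


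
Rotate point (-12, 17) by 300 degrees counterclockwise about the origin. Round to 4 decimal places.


x' = -12*cos(300) - 17*sin(300) = 8.7224
y' = -12*sin(300) + 17*cos(300) = 18.8923

(8.7224, 18.8923)


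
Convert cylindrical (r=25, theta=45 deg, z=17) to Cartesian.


x = 25 * cos(45) = 17.6777
y = 25 * sin(45) = 17.6777
z = 17

(17.6777, 17.6777, 17)


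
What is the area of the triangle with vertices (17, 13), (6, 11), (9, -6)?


Area = |x1(y2-y3) + x2(y3-y1) + x3(y1-y2)| / 2
= |17*(11--6) + 6*(-6-13) + 9*(13-11)| / 2
= 96.5

96.5


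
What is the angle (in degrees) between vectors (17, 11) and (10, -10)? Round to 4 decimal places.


dot = 17*10 + 11*-10 = 60
|u| = 20.2485, |v| = 14.1421
cos(angle) = 0.2095
angle = 77.9052 degrees

77.9052 degrees


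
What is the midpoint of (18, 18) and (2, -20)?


Midpoint = ((18+2)/2, (18+-20)/2) = (10, -1)

(10, -1)


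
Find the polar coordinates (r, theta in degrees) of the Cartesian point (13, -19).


r = sqrt(13^2 + (-19)^2) = 23.0217
theta = atan2(-19, 13) = 304.3803 degrees

r = 23.0217, theta = 304.3803 degrees


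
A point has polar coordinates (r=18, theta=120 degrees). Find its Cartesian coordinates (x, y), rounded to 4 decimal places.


x = 18 * cos(120) = -9
y = 18 * sin(120) = 15.5885

(-9, 15.5885)


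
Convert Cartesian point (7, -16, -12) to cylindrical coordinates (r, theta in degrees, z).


r = sqrt(7^2 + (-16)^2) = 17.4642
theta = atan2(-16, 7) = 293.6294 deg
z = -12

r = 17.4642, theta = 293.6294 deg, z = -12


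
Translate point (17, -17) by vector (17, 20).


Translation: (x+dx, y+dy) = (17+17, -17+20) = (34, 3)

(34, 3)


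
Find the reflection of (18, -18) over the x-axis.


Reflection across x-axis: (x, y) -> (x, -y)
(18, -18) -> (18, 18)

(18, 18)


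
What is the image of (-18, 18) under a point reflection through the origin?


Reflection through origin: (x, y) -> (-x, -y)
(-18, 18) -> (18, -18)

(18, -18)


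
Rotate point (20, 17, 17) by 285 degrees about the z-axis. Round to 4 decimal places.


x' = 20*cos(285) - 17*sin(285) = 21.5971
y' = 20*sin(285) + 17*cos(285) = -14.9186
z' = 17

(21.5971, -14.9186, 17)


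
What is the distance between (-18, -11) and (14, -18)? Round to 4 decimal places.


d = sqrt((14--18)^2 + (-18--11)^2) = 32.7567

32.7567


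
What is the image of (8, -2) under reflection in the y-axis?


Reflection across y-axis: (x, y) -> (-x, y)
(8, -2) -> (-8, -2)

(-8, -2)


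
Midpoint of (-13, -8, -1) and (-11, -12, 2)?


Midpoint = ((-13+-11)/2, (-8+-12)/2, (-1+2)/2) = (-12, -10, 0.5)

(-12, -10, 0.5)


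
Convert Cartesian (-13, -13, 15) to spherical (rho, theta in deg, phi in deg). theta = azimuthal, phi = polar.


rho = sqrt((-13)^2 + (-13)^2 + 15^2) = 23.7276
theta = atan2(-13, -13) = 225 deg
phi = acos(15/23.7276) = 50.7893 deg

rho = 23.7276, theta = 225 deg, phi = 50.7893 deg


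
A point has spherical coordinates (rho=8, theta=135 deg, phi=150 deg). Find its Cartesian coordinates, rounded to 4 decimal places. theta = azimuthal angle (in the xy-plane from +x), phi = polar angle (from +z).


x = 8 * sin(150) * cos(135) = -2.8284
y = 8 * sin(150) * sin(135) = 2.8284
z = 8 * cos(150) = -6.9282

(-2.8284, 2.8284, -6.9282)


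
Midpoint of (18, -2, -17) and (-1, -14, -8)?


Midpoint = ((18+-1)/2, (-2+-14)/2, (-17+-8)/2) = (8.5, -8, -12.5)

(8.5, -8, -12.5)


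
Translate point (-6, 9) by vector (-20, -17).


Translation: (x+dx, y+dy) = (-6+-20, 9+-17) = (-26, -8)

(-26, -8)


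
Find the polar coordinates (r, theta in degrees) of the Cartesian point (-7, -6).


r = sqrt((-7)^2 + (-6)^2) = 9.2195
theta = atan2(-6, -7) = 220.6013 degrees

r = 9.2195, theta = 220.6013 degrees


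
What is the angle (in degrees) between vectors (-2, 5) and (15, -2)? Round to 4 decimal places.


dot = -2*15 + 5*-2 = -40
|u| = 5.3852, |v| = 15.1327
cos(angle) = -0.4908
angle = 119.3961 degrees

119.3961 degrees


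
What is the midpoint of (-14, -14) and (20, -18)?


Midpoint = ((-14+20)/2, (-14+-18)/2) = (3, -16)

(3, -16)


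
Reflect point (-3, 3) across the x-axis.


Reflection across x-axis: (x, y) -> (x, -y)
(-3, 3) -> (-3, -3)

(-3, -3)


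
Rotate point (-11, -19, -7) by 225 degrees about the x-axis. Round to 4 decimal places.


x' = -11
y' = -19*cos(225) - -7*sin(225) = 8.4853
z' = -19*sin(225) + -7*cos(225) = 18.3848

(-11, 8.4853, 18.3848)


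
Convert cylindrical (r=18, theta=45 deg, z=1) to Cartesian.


x = 18 * cos(45) = 12.7279
y = 18 * sin(45) = 12.7279
z = 1

(12.7279, 12.7279, 1)


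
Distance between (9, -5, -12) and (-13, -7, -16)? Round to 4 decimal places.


d = sqrt((-13-9)^2 + (-7--5)^2 + (-16--12)^2) = 22.4499

22.4499


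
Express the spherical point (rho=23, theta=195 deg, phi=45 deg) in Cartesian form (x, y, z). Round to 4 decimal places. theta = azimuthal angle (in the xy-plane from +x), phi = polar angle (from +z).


x = 23 * sin(45) * cos(195) = -15.7093
y = 23 * sin(45) * sin(195) = -4.2093
z = 23 * cos(45) = 16.2635

(-15.7093, -4.2093, 16.2635)


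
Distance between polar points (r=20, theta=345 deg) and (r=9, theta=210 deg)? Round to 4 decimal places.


d = sqrt(r1^2 + r2^2 - 2*r1*r2*cos(t2-t1))
d = sqrt(20^2 + 9^2 - 2*20*9*cos(210-345)) = 27.1212

27.1212


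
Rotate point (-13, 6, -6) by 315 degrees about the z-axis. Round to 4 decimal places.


x' = -13*cos(315) - 6*sin(315) = -4.9497
y' = -13*sin(315) + 6*cos(315) = 13.435
z' = -6

(-4.9497, 13.435, -6)


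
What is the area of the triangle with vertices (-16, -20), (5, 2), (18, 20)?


Area = |x1(y2-y3) + x2(y3-y1) + x3(y1-y2)| / 2
= |-16*(2-20) + 5*(20--20) + 18*(-20-2)| / 2
= 46

46


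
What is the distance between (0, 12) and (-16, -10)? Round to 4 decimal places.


d = sqrt((-16-0)^2 + (-10-12)^2) = 27.2029

27.2029


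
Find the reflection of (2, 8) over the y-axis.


Reflection across y-axis: (x, y) -> (-x, y)
(2, 8) -> (-2, 8)

(-2, 8)


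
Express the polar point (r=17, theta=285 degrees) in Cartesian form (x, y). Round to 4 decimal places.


x = 17 * cos(285) = 4.3999
y = 17 * sin(285) = -16.4207

(4.3999, -16.4207)


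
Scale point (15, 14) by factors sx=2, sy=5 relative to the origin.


Scaling: (x*sx, y*sy) = (15*2, 14*5) = (30, 70)

(30, 70)


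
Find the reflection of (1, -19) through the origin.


Reflection through origin: (x, y) -> (-x, -y)
(1, -19) -> (-1, 19)

(-1, 19)


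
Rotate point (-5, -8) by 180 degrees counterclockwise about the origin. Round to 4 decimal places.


x' = -5*cos(180) - -8*sin(180) = 5
y' = -5*sin(180) + -8*cos(180) = 8

(5, 8)


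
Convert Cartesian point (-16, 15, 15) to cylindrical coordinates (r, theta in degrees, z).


r = sqrt((-16)^2 + 15^2) = 21.9317
theta = atan2(15, -16) = 136.8476 deg
z = 15

r = 21.9317, theta = 136.8476 deg, z = 15


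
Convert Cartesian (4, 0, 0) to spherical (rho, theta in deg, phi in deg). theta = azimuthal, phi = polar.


rho = sqrt(4^2 + 0^2 + 0^2) = 4
theta = atan2(0, 4) = 0 deg
phi = acos(0/4) = 90 deg

rho = 4, theta = 0 deg, phi = 90 deg


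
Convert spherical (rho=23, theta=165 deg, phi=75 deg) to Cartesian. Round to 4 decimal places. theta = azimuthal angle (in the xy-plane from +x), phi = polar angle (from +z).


x = 23 * sin(75) * cos(165) = -21.4593
y = 23 * sin(75) * sin(165) = 5.75
z = 23 * cos(75) = 5.9528

(-21.4593, 5.75, 5.9528)


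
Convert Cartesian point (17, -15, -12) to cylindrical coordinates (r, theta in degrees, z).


r = sqrt(17^2 + (-15)^2) = 22.6716
theta = atan2(-15, 17) = 318.5763 deg
z = -12

r = 22.6716, theta = 318.5763 deg, z = -12


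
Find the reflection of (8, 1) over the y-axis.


Reflection across y-axis: (x, y) -> (-x, y)
(8, 1) -> (-8, 1)

(-8, 1)


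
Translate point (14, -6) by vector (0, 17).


Translation: (x+dx, y+dy) = (14+0, -6+17) = (14, 11)

(14, 11)


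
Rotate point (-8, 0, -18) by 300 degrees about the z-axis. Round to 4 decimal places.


x' = -8*cos(300) - 0*sin(300) = -4
y' = -8*sin(300) + 0*cos(300) = 6.9282
z' = -18

(-4, 6.9282, -18)


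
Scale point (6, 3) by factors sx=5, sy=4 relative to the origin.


Scaling: (x*sx, y*sy) = (6*5, 3*4) = (30, 12)

(30, 12)


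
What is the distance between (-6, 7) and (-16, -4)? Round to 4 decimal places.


d = sqrt((-16--6)^2 + (-4-7)^2) = 14.8661

14.8661


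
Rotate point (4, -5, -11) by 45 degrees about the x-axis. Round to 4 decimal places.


x' = 4
y' = -5*cos(45) - -11*sin(45) = 4.2426
z' = -5*sin(45) + -11*cos(45) = -11.3137

(4, 4.2426, -11.3137)


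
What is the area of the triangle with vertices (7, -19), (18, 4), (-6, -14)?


Area = |x1(y2-y3) + x2(y3-y1) + x3(y1-y2)| / 2
= |7*(4--14) + 18*(-14--19) + -6*(-19-4)| / 2
= 177

177


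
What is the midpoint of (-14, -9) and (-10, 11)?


Midpoint = ((-14+-10)/2, (-9+11)/2) = (-12, 1)

(-12, 1)


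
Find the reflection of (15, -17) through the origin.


Reflection through origin: (x, y) -> (-x, -y)
(15, -17) -> (-15, 17)

(-15, 17)


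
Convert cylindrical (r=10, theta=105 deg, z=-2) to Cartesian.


x = 10 * cos(105) = -2.5882
y = 10 * sin(105) = 9.6593
z = -2

(-2.5882, 9.6593, -2)


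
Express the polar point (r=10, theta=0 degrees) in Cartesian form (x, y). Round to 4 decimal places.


x = 10 * cos(0) = 10
y = 10 * sin(0) = 0

(10, 0)


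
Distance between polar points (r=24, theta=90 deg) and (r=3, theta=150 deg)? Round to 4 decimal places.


d = sqrt(r1^2 + r2^2 - 2*r1*r2*cos(t2-t1))
d = sqrt(24^2 + 3^2 - 2*24*3*cos(150-90)) = 22.6495

22.6495


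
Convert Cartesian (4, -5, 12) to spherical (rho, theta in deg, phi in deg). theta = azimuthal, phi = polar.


rho = sqrt(4^2 + (-5)^2 + 12^2) = 13.6015
theta = atan2(-5, 4) = 308.6598 deg
phi = acos(12/13.6015) = 28.0841 deg

rho = 13.6015, theta = 308.6598 deg, phi = 28.0841 deg


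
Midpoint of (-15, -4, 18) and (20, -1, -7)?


Midpoint = ((-15+20)/2, (-4+-1)/2, (18+-7)/2) = (2.5, -2.5, 5.5)

(2.5, -2.5, 5.5)


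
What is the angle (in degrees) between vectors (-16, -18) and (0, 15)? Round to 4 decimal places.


dot = -16*0 + -18*15 = -270
|u| = 24.0832, |v| = 15
cos(angle) = -0.7474
angle = 138.3665 degrees

138.3665 degrees


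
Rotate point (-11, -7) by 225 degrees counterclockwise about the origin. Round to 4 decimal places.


x' = -11*cos(225) - -7*sin(225) = 2.8284
y' = -11*sin(225) + -7*cos(225) = 12.7279

(2.8284, 12.7279)


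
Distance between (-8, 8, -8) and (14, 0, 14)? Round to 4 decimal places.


d = sqrt((14--8)^2 + (0-8)^2 + (14--8)^2) = 32.1248

32.1248


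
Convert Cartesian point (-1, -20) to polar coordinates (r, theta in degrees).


r = sqrt((-1)^2 + (-20)^2) = 20.025
theta = atan2(-20, -1) = 267.1376 degrees

r = 20.025, theta = 267.1376 degrees


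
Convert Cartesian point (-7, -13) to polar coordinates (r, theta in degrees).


r = sqrt((-7)^2 + (-13)^2) = 14.7648
theta = atan2(-13, -7) = 241.6992 degrees

r = 14.7648, theta = 241.6992 degrees


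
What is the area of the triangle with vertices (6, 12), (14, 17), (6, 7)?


Area = |x1(y2-y3) + x2(y3-y1) + x3(y1-y2)| / 2
= |6*(17-7) + 14*(7-12) + 6*(12-17)| / 2
= 20

20


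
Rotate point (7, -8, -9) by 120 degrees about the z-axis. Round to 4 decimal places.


x' = 7*cos(120) - -8*sin(120) = 3.4282
y' = 7*sin(120) + -8*cos(120) = 10.0622
z' = -9

(3.4282, 10.0622, -9)


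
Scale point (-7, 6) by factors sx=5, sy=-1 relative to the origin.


Scaling: (x*sx, y*sy) = (-7*5, 6*-1) = (-35, -6)

(-35, -6)


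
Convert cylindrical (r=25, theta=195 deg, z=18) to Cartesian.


x = 25 * cos(195) = -24.1481
y = 25 * sin(195) = -6.4705
z = 18

(-24.1481, -6.4705, 18)


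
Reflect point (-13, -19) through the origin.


Reflection through origin: (x, y) -> (-x, -y)
(-13, -19) -> (13, 19)

(13, 19)


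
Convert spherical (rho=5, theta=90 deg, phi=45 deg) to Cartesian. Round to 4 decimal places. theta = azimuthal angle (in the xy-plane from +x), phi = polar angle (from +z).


x = 5 * sin(45) * cos(90) = 0
y = 5 * sin(45) * sin(90) = 3.5355
z = 5 * cos(45) = 3.5355

(0, 3.5355, 3.5355)


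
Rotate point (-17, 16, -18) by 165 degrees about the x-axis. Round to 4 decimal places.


x' = -17
y' = 16*cos(165) - -18*sin(165) = -10.7961
z' = 16*sin(165) + -18*cos(165) = 21.5278

(-17, -10.7961, 21.5278)


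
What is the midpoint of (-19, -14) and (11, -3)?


Midpoint = ((-19+11)/2, (-14+-3)/2) = (-4, -8.5)

(-4, -8.5)


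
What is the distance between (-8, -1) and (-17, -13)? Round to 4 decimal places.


d = sqrt((-17--8)^2 + (-13--1)^2) = 15

15


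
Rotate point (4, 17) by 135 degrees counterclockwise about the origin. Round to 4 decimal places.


x' = 4*cos(135) - 17*sin(135) = -14.8492
y' = 4*sin(135) + 17*cos(135) = -9.1924

(-14.8492, -9.1924)


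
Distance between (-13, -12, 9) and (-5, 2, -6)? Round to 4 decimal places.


d = sqrt((-5--13)^2 + (2--12)^2 + (-6-9)^2) = 22.0227

22.0227


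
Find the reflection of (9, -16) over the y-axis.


Reflection across y-axis: (x, y) -> (-x, y)
(9, -16) -> (-9, -16)

(-9, -16)


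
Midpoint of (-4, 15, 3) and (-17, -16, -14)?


Midpoint = ((-4+-17)/2, (15+-16)/2, (3+-14)/2) = (-10.5, -0.5, -5.5)

(-10.5, -0.5, -5.5)


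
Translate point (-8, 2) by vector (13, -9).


Translation: (x+dx, y+dy) = (-8+13, 2+-9) = (5, -7)

(5, -7)


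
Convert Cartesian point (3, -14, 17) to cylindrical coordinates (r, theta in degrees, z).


r = sqrt(3^2 + (-14)^2) = 14.3178
theta = atan2(-14, 3) = 282.0948 deg
z = 17

r = 14.3178, theta = 282.0948 deg, z = 17


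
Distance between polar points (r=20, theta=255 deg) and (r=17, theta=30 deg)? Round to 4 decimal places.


d = sqrt(r1^2 + r2^2 - 2*r1*r2*cos(t2-t1))
d = sqrt(20^2 + 17^2 - 2*20*17*cos(30-255)) = 34.2028

34.2028


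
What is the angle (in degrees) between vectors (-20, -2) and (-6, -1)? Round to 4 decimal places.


dot = -20*-6 + -2*-1 = 122
|u| = 20.0998, |v| = 6.0828
cos(angle) = 0.9979
angle = 3.7517 degrees

3.7517 degrees


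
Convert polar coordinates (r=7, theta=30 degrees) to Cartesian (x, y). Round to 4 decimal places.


x = 7 * cos(30) = 6.0622
y = 7 * sin(30) = 3.5

(6.0622, 3.5)


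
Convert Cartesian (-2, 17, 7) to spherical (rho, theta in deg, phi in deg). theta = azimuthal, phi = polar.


rho = sqrt((-2)^2 + 17^2 + 7^2) = 18.4932
theta = atan2(17, -2) = 96.7098 deg
phi = acos(7/18.4932) = 67.7582 deg

rho = 18.4932, theta = 96.7098 deg, phi = 67.7582 deg


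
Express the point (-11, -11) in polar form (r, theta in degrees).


r = sqrt((-11)^2 + (-11)^2) = 15.5563
theta = atan2(-11, -11) = 225 degrees

r = 15.5563, theta = 225 degrees


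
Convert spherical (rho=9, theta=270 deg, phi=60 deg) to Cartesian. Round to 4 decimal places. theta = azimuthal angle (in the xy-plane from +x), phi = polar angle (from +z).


x = 9 * sin(60) * cos(270) = 0
y = 9 * sin(60) * sin(270) = -7.7942
z = 9 * cos(60) = 4.5

(0, -7.7942, 4.5)


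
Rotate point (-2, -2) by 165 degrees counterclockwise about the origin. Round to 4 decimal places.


x' = -2*cos(165) - -2*sin(165) = 2.4495
y' = -2*sin(165) + -2*cos(165) = 1.4142

(2.4495, 1.4142)


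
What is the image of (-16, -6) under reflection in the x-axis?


Reflection across x-axis: (x, y) -> (x, -y)
(-16, -6) -> (-16, 6)

(-16, 6)


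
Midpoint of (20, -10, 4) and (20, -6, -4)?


Midpoint = ((20+20)/2, (-10+-6)/2, (4+-4)/2) = (20, -8, 0)

(20, -8, 0)


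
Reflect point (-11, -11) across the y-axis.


Reflection across y-axis: (x, y) -> (-x, y)
(-11, -11) -> (11, -11)

(11, -11)


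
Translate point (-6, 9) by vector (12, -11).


Translation: (x+dx, y+dy) = (-6+12, 9+-11) = (6, -2)

(6, -2)


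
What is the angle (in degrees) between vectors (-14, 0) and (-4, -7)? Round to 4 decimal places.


dot = -14*-4 + 0*-7 = 56
|u| = 14, |v| = 8.0623
cos(angle) = 0.4961
angle = 60.2551 degrees

60.2551 degrees


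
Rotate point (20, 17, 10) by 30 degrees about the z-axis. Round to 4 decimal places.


x' = 20*cos(30) - 17*sin(30) = 8.8205
y' = 20*sin(30) + 17*cos(30) = 24.7224
z' = 10

(8.8205, 24.7224, 10)


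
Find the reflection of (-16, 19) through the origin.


Reflection through origin: (x, y) -> (-x, -y)
(-16, 19) -> (16, -19)

(16, -19)


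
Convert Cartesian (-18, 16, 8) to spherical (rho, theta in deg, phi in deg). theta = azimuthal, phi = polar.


rho = sqrt((-18)^2 + 16^2 + 8^2) = 25.3772
theta = atan2(16, -18) = 138.3665 deg
phi = acos(8/25.3772) = 71.6244 deg

rho = 25.3772, theta = 138.3665 deg, phi = 71.6244 deg


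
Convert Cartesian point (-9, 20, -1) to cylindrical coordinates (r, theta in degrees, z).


r = sqrt((-9)^2 + 20^2) = 21.9317
theta = atan2(20, -9) = 114.2277 deg
z = -1

r = 21.9317, theta = 114.2277 deg, z = -1


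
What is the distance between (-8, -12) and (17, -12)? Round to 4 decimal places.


d = sqrt((17--8)^2 + (-12--12)^2) = 25

25


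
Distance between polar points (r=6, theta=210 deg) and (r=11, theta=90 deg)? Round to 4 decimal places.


d = sqrt(r1^2 + r2^2 - 2*r1*r2*cos(t2-t1))
d = sqrt(6^2 + 11^2 - 2*6*11*cos(90-210)) = 14.9332

14.9332


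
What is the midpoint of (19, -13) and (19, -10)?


Midpoint = ((19+19)/2, (-13+-10)/2) = (19, -11.5)

(19, -11.5)


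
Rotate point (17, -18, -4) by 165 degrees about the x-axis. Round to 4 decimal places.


x' = 17
y' = -18*cos(165) - -4*sin(165) = 18.4219
z' = -18*sin(165) + -4*cos(165) = -0.795

(17, 18.4219, -0.795)


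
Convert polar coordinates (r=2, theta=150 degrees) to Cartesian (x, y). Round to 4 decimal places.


x = 2 * cos(150) = -1.7321
y = 2 * sin(150) = 1

(-1.7321, 1)


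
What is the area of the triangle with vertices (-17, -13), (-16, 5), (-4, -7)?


Area = |x1(y2-y3) + x2(y3-y1) + x3(y1-y2)| / 2
= |-17*(5--7) + -16*(-7--13) + -4*(-13-5)| / 2
= 114

114


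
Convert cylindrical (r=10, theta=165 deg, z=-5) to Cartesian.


x = 10 * cos(165) = -9.6593
y = 10 * sin(165) = 2.5882
z = -5

(-9.6593, 2.5882, -5)


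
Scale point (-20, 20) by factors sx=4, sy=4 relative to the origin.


Scaling: (x*sx, y*sy) = (-20*4, 20*4) = (-80, 80)

(-80, 80)


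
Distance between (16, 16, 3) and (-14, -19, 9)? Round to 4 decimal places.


d = sqrt((-14-16)^2 + (-19-16)^2 + (9-3)^2) = 46.4866

46.4866


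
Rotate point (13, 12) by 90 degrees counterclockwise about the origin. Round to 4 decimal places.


x' = 13*cos(90) - 12*sin(90) = -12
y' = 13*sin(90) + 12*cos(90) = 13

(-12, 13)


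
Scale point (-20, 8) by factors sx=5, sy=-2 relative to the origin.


Scaling: (x*sx, y*sy) = (-20*5, 8*-2) = (-100, -16)

(-100, -16)


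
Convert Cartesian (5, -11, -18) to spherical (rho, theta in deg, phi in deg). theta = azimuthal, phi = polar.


rho = sqrt(5^2 + (-11)^2 + (-18)^2) = 21.6795
theta = atan2(-11, 5) = 294.444 deg
phi = acos(-18/21.6795) = 146.1273 deg

rho = 21.6795, theta = 294.444 deg, phi = 146.1273 deg


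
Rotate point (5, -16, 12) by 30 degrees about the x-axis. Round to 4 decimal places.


x' = 5
y' = -16*cos(30) - 12*sin(30) = -19.8564
z' = -16*sin(30) + 12*cos(30) = 2.3923

(5, -19.8564, 2.3923)


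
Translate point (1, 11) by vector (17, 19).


Translation: (x+dx, y+dy) = (1+17, 11+19) = (18, 30)

(18, 30)


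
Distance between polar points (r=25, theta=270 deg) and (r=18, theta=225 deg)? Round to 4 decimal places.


d = sqrt(r1^2 + r2^2 - 2*r1*r2*cos(t2-t1))
d = sqrt(25^2 + 18^2 - 2*25*18*cos(225-270)) = 17.6806

17.6806


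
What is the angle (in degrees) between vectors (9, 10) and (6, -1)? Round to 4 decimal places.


dot = 9*6 + 10*-1 = 44
|u| = 13.4536, |v| = 6.0828
cos(angle) = 0.5377
angle = 57.4751 degrees

57.4751 degrees


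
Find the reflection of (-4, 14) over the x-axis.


Reflection across x-axis: (x, y) -> (x, -y)
(-4, 14) -> (-4, -14)

(-4, -14)


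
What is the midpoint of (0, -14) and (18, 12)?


Midpoint = ((0+18)/2, (-14+12)/2) = (9, -1)

(9, -1)


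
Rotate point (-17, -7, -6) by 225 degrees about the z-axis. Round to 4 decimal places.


x' = -17*cos(225) - -7*sin(225) = 7.0711
y' = -17*sin(225) + -7*cos(225) = 16.9706
z' = -6

(7.0711, 16.9706, -6)


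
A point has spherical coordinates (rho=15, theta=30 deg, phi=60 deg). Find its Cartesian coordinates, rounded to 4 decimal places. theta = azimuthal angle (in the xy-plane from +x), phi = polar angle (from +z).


x = 15 * sin(60) * cos(30) = 11.25
y = 15 * sin(60) * sin(30) = 6.4952
z = 15 * cos(60) = 7.5

(11.25, 6.4952, 7.5)


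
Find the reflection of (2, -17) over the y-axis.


Reflection across y-axis: (x, y) -> (-x, y)
(2, -17) -> (-2, -17)

(-2, -17)


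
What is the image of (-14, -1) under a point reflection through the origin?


Reflection through origin: (x, y) -> (-x, -y)
(-14, -1) -> (14, 1)

(14, 1)


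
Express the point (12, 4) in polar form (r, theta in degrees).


r = sqrt(12^2 + 4^2) = 12.6491
theta = atan2(4, 12) = 18.4349 degrees

r = 12.6491, theta = 18.4349 degrees


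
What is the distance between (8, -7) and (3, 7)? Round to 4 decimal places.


d = sqrt((3-8)^2 + (7--7)^2) = 14.8661

14.8661


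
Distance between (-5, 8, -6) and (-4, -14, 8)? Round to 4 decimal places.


d = sqrt((-4--5)^2 + (-14-8)^2 + (8--6)^2) = 26.096

26.096


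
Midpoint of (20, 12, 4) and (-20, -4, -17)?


Midpoint = ((20+-20)/2, (12+-4)/2, (4+-17)/2) = (0, 4, -6.5)

(0, 4, -6.5)


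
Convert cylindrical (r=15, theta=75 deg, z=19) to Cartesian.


x = 15 * cos(75) = 3.8823
y = 15 * sin(75) = 14.4889
z = 19

(3.8823, 14.4889, 19)


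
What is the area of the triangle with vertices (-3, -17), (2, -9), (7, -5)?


Area = |x1(y2-y3) + x2(y3-y1) + x3(y1-y2)| / 2
= |-3*(-9--5) + 2*(-5--17) + 7*(-17--9)| / 2
= 10

10


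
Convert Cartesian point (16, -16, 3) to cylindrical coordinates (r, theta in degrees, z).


r = sqrt(16^2 + (-16)^2) = 22.6274
theta = atan2(-16, 16) = 315 deg
z = 3

r = 22.6274, theta = 315 deg, z = 3


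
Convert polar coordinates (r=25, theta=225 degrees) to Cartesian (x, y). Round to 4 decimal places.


x = 25 * cos(225) = -17.6777
y = 25 * sin(225) = -17.6777

(-17.6777, -17.6777)


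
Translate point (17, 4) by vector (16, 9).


Translation: (x+dx, y+dy) = (17+16, 4+9) = (33, 13)

(33, 13)


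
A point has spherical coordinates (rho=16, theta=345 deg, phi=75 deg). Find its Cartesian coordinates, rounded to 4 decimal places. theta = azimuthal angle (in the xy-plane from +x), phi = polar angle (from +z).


x = 16 * sin(75) * cos(345) = 14.9282
y = 16 * sin(75) * sin(345) = -4
z = 16 * cos(75) = 4.1411

(14.9282, -4, 4.1411)


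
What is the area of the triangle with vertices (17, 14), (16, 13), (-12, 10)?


Area = |x1(y2-y3) + x2(y3-y1) + x3(y1-y2)| / 2
= |17*(13-10) + 16*(10-14) + -12*(14-13)| / 2
= 12.5

12.5


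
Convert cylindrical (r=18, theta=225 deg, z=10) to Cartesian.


x = 18 * cos(225) = -12.7279
y = 18 * sin(225) = -12.7279
z = 10

(-12.7279, -12.7279, 10)


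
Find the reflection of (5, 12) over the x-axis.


Reflection across x-axis: (x, y) -> (x, -y)
(5, 12) -> (5, -12)

(5, -12)


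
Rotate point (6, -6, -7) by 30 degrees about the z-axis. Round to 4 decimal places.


x' = 6*cos(30) - -6*sin(30) = 8.1962
y' = 6*sin(30) + -6*cos(30) = -2.1962
z' = -7

(8.1962, -2.1962, -7)


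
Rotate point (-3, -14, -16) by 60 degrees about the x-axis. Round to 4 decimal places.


x' = -3
y' = -14*cos(60) - -16*sin(60) = 6.8564
z' = -14*sin(60) + -16*cos(60) = -20.1244

(-3, 6.8564, -20.1244)


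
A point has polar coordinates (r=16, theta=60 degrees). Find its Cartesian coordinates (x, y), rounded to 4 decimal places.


x = 16 * cos(60) = 8
y = 16 * sin(60) = 13.8564

(8, 13.8564)


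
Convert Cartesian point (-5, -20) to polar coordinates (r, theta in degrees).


r = sqrt((-5)^2 + (-20)^2) = 20.6155
theta = atan2(-20, -5) = 255.9638 degrees

r = 20.6155, theta = 255.9638 degrees


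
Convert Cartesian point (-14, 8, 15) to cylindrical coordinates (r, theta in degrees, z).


r = sqrt((-14)^2 + 8^2) = 16.1245
theta = atan2(8, -14) = 150.2551 deg
z = 15

r = 16.1245, theta = 150.2551 deg, z = 15


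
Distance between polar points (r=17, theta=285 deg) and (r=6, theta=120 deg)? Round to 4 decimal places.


d = sqrt(r1^2 + r2^2 - 2*r1*r2*cos(t2-t1))
d = sqrt(17^2 + 6^2 - 2*17*6*cos(120-285)) = 22.8484

22.8484


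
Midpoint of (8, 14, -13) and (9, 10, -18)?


Midpoint = ((8+9)/2, (14+10)/2, (-13+-18)/2) = (8.5, 12, -15.5)

(8.5, 12, -15.5)


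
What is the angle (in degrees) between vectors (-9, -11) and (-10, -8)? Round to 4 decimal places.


dot = -9*-10 + -11*-8 = 178
|u| = 14.2127, |v| = 12.8062
cos(angle) = 0.978
angle = 12.0508 degrees

12.0508 degrees


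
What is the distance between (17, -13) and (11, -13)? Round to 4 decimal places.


d = sqrt((11-17)^2 + (-13--13)^2) = 6

6


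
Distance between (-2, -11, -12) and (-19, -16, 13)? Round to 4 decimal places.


d = sqrt((-19--2)^2 + (-16--11)^2 + (13--12)^2) = 30.6431

30.6431


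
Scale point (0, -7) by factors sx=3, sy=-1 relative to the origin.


Scaling: (x*sx, y*sy) = (0*3, -7*-1) = (0, 7)

(0, 7)


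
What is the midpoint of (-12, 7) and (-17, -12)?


Midpoint = ((-12+-17)/2, (7+-12)/2) = (-14.5, -2.5)

(-14.5, -2.5)


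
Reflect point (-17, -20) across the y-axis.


Reflection across y-axis: (x, y) -> (-x, y)
(-17, -20) -> (17, -20)

(17, -20)


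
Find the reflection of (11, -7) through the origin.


Reflection through origin: (x, y) -> (-x, -y)
(11, -7) -> (-11, 7)

(-11, 7)


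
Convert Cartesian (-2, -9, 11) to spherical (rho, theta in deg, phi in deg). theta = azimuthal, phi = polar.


rho = sqrt((-2)^2 + (-9)^2 + 11^2) = 14.3527
theta = atan2(-9, -2) = 257.4712 deg
phi = acos(11/14.3527) = 39.9677 deg

rho = 14.3527, theta = 257.4712 deg, phi = 39.9677 deg


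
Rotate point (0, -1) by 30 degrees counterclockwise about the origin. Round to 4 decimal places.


x' = 0*cos(30) - -1*sin(30) = 0.5
y' = 0*sin(30) + -1*cos(30) = -0.866

(0.5, -0.866)


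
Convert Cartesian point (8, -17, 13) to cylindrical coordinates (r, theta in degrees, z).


r = sqrt(8^2 + (-17)^2) = 18.7883
theta = atan2(-17, 8) = 295.2011 deg
z = 13

r = 18.7883, theta = 295.2011 deg, z = 13


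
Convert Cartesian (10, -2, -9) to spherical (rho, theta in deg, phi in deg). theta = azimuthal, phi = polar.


rho = sqrt(10^2 + (-2)^2 + (-9)^2) = 13.6015
theta = atan2(-2, 10) = 348.6901 deg
phi = acos(-9/13.6015) = 131.4291 deg

rho = 13.6015, theta = 348.6901 deg, phi = 131.4291 deg


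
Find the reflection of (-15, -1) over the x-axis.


Reflection across x-axis: (x, y) -> (x, -y)
(-15, -1) -> (-15, 1)

(-15, 1)


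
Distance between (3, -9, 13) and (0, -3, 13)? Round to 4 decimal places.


d = sqrt((0-3)^2 + (-3--9)^2 + (13-13)^2) = 6.7082

6.7082


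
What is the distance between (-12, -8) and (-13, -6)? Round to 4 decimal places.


d = sqrt((-13--12)^2 + (-6--8)^2) = 2.2361

2.2361


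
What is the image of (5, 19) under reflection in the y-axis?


Reflection across y-axis: (x, y) -> (-x, y)
(5, 19) -> (-5, 19)

(-5, 19)


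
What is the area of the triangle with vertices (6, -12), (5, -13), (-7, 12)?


Area = |x1(y2-y3) + x2(y3-y1) + x3(y1-y2)| / 2
= |6*(-13-12) + 5*(12--12) + -7*(-12--13)| / 2
= 18.5

18.5


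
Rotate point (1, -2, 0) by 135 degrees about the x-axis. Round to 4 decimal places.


x' = 1
y' = -2*cos(135) - 0*sin(135) = 1.4142
z' = -2*sin(135) + 0*cos(135) = -1.4142

(1, 1.4142, -1.4142)


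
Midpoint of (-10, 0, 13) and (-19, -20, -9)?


Midpoint = ((-10+-19)/2, (0+-20)/2, (13+-9)/2) = (-14.5, -10, 2)

(-14.5, -10, 2)


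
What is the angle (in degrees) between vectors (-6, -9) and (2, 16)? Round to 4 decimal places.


dot = -6*2 + -9*16 = -156
|u| = 10.8167, |v| = 16.1245
cos(angle) = -0.8944
angle = 153.4349 degrees

153.4349 degrees


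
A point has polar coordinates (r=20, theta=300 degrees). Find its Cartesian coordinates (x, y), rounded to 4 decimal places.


x = 20 * cos(300) = 10
y = 20 * sin(300) = -17.3205

(10, -17.3205)


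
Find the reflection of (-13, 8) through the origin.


Reflection through origin: (x, y) -> (-x, -y)
(-13, 8) -> (13, -8)

(13, -8)


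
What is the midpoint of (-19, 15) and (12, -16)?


Midpoint = ((-19+12)/2, (15+-16)/2) = (-3.5, -0.5)

(-3.5, -0.5)


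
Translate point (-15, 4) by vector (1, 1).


Translation: (x+dx, y+dy) = (-15+1, 4+1) = (-14, 5)

(-14, 5)


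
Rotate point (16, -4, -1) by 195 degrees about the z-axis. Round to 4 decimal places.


x' = 16*cos(195) - -4*sin(195) = -16.4901
y' = 16*sin(195) + -4*cos(195) = -0.2774
z' = -1

(-16.4901, -0.2774, -1)


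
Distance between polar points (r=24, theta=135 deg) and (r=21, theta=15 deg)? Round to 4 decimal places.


d = sqrt(r1^2 + r2^2 - 2*r1*r2*cos(t2-t1))
d = sqrt(24^2 + 21^2 - 2*24*21*cos(15-135)) = 39

39


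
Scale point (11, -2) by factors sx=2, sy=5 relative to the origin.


Scaling: (x*sx, y*sy) = (11*2, -2*5) = (22, -10)

(22, -10)


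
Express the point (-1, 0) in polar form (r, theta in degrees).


r = sqrt((-1)^2 + 0^2) = 1
theta = atan2(0, -1) = 180 degrees

r = 1, theta = 180 degrees


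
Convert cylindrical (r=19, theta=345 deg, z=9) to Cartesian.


x = 19 * cos(345) = 18.3526
y = 19 * sin(345) = -4.9176
z = 9

(18.3526, -4.9176, 9)


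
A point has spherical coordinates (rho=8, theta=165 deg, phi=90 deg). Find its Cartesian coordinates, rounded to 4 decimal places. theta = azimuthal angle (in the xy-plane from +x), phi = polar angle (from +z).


x = 8 * sin(90) * cos(165) = -7.7274
y = 8 * sin(90) * sin(165) = 2.0706
z = 8 * cos(90) = 0

(-7.7274, 2.0706, 0)


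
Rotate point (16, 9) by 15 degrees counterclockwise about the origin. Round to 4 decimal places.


x' = 16*cos(15) - 9*sin(15) = 13.1254
y' = 16*sin(15) + 9*cos(15) = 12.8344

(13.1254, 12.8344)


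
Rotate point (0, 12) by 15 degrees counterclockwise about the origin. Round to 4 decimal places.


x' = 0*cos(15) - 12*sin(15) = -3.1058
y' = 0*sin(15) + 12*cos(15) = 11.5911

(-3.1058, 11.5911)


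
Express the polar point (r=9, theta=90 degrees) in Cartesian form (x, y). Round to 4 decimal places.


x = 9 * cos(90) = 0
y = 9 * sin(90) = 9

(0, 9)


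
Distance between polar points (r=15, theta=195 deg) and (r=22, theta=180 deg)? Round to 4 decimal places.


d = sqrt(r1^2 + r2^2 - 2*r1*r2*cos(t2-t1))
d = sqrt(15^2 + 22^2 - 2*15*22*cos(180-195)) = 8.4551

8.4551


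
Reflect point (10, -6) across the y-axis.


Reflection across y-axis: (x, y) -> (-x, y)
(10, -6) -> (-10, -6)

(-10, -6)


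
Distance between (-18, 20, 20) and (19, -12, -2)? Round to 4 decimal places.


d = sqrt((19--18)^2 + (-12-20)^2 + (-2-20)^2) = 53.6377

53.6377


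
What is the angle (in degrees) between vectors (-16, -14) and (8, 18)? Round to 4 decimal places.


dot = -16*8 + -14*18 = -380
|u| = 21.2603, |v| = 19.6977
cos(angle) = -0.9074
angle = 155.1484 degrees

155.1484 degrees


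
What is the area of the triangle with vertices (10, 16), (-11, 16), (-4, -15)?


Area = |x1(y2-y3) + x2(y3-y1) + x3(y1-y2)| / 2
= |10*(16--15) + -11*(-15-16) + -4*(16-16)| / 2
= 325.5

325.5


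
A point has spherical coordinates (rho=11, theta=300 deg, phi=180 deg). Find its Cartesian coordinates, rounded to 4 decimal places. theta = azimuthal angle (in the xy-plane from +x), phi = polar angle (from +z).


x = 11 * sin(180) * cos(300) = 0
y = 11 * sin(180) * sin(300) = 0
z = 11 * cos(180) = -11

(0, 0, -11)


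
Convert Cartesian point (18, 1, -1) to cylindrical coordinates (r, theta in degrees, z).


r = sqrt(18^2 + 1^2) = 18.0278
theta = atan2(1, 18) = 3.1798 deg
z = -1

r = 18.0278, theta = 3.1798 deg, z = -1


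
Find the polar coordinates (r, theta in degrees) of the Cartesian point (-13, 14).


r = sqrt((-13)^2 + 14^2) = 19.105
theta = atan2(14, -13) = 132.8789 degrees

r = 19.105, theta = 132.8789 degrees


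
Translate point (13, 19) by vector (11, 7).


Translation: (x+dx, y+dy) = (13+11, 19+7) = (24, 26)

(24, 26)


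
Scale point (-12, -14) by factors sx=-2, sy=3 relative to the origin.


Scaling: (x*sx, y*sy) = (-12*-2, -14*3) = (24, -42)

(24, -42)


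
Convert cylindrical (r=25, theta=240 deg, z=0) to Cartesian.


x = 25 * cos(240) = -12.5
y = 25 * sin(240) = -21.6506
z = 0

(-12.5, -21.6506, 0)


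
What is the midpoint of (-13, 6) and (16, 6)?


Midpoint = ((-13+16)/2, (6+6)/2) = (1.5, 6)

(1.5, 6)


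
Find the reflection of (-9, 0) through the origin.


Reflection through origin: (x, y) -> (-x, -y)
(-9, 0) -> (9, 0)

(9, 0)


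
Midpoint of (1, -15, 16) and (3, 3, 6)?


Midpoint = ((1+3)/2, (-15+3)/2, (16+6)/2) = (2, -6, 11)

(2, -6, 11)


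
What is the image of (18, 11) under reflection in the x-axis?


Reflection across x-axis: (x, y) -> (x, -y)
(18, 11) -> (18, -11)

(18, -11)


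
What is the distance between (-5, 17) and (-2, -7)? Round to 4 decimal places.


d = sqrt((-2--5)^2 + (-7-17)^2) = 24.1868

24.1868


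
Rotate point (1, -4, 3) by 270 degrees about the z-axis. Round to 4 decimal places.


x' = 1*cos(270) - -4*sin(270) = -4
y' = 1*sin(270) + -4*cos(270) = -1
z' = 3

(-4, -1, 3)


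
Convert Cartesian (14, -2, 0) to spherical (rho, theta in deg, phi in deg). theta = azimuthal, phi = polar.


rho = sqrt(14^2 + (-2)^2 + 0^2) = 14.1421
theta = atan2(-2, 14) = 351.8699 deg
phi = acos(0/14.1421) = 90 deg

rho = 14.1421, theta = 351.8699 deg, phi = 90 deg


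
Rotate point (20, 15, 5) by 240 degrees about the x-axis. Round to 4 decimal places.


x' = 20
y' = 15*cos(240) - 5*sin(240) = -3.1699
z' = 15*sin(240) + 5*cos(240) = -15.4904

(20, -3.1699, -15.4904)


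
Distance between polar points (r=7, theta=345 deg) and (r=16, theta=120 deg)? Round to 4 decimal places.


d = sqrt(r1^2 + r2^2 - 2*r1*r2*cos(t2-t1))
d = sqrt(7^2 + 16^2 - 2*7*16*cos(120-345)) = 21.5265

21.5265


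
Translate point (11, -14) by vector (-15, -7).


Translation: (x+dx, y+dy) = (11+-15, -14+-7) = (-4, -21)

(-4, -21)


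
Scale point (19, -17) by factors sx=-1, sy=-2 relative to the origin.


Scaling: (x*sx, y*sy) = (19*-1, -17*-2) = (-19, 34)

(-19, 34)


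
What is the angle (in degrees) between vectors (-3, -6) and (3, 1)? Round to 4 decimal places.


dot = -3*3 + -6*1 = -15
|u| = 6.7082, |v| = 3.1623
cos(angle) = -0.7071
angle = 135 degrees

135 degrees
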